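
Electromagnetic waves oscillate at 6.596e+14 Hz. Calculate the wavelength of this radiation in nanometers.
454.51 nm

Using the wave equation: c = fλ

Solving for wavelength:
λ = c/f = (3×10⁸ m/s) / (6.596e+14 Hz)
λ = 454.51 nm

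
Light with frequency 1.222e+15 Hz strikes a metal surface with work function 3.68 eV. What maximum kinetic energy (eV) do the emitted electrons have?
1.3738 eV

Using Einstein's photoelectric equation: KE_max = hf - φ

First, calculate the photon energy:
E_photon = hf = (6.626×10⁻³⁴ J·s)(1.222e+15 Hz)
E_photon = 5.0538 eV

Then, the maximum kinetic energy:
KE_max = E_photon - φ = 5.0538 eV - 3.68 eV = 1.3738 eV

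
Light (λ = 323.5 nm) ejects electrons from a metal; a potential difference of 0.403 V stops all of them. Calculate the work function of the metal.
3.43 eV

The stopping potential gives the maximum kinetic energy: KE_max = eV_s = 0.403 eV

From Einstein's photoelectric equation: KE_max = hc/λ - φ
Rearranging: φ = hc/λ - KE_max

Calculate photon energy:
E_photon = hc/λ = (6.626×10⁻³⁴ J·s)(3×10⁸ m/s) / (323.5×10⁻⁹ m) = 3.8326 eV

Therefore:
φ = 3.8326 - 0.403 = 3.43 eV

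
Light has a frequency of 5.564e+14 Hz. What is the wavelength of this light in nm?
538.81 nm

Using the wave equation: c = fλ

Solving for wavelength:
λ = c/f = (3×10⁸ m/s) / (5.564e+14 Hz)
λ = 538.81 nm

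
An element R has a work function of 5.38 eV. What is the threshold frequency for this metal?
1.3009e+15 Hz

The threshold frequency is when the photon energy equals the work function:
hf₀ = φ

Solving for f₀:
f₀ = φ/h = (5.38 eV × 1.602×10⁻¹⁹ J/eV) / (6.626×10⁻³⁴ J·s)
f₀ = 1.3009e+15 Hz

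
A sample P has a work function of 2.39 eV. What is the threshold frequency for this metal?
5.7790e+14 Hz

The threshold frequency is when the photon energy equals the work function:
hf₀ = φ

Solving for f₀:
f₀ = φ/h = (2.39 eV × 1.602×10⁻¹⁹ J/eV) / (6.626×10⁻³⁴ J·s)
f₀ = 5.7790e+14 Hz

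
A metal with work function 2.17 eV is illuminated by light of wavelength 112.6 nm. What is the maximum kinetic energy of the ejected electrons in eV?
8.8410 eV

Using Einstein's photoelectric equation: KE_max = hf - φ = hc/λ - φ

First, calculate the photon energy:
E_photon = hc/λ = (6.626×10⁻³⁴ J·s)(3×10⁸ m/s) / (112.6×10⁻⁹ m)
E_photon = 11.0110 eV

Then, the maximum kinetic energy:
KE_max = E_photon - φ = 11.0110 eV - 2.17 eV = 8.8410 eV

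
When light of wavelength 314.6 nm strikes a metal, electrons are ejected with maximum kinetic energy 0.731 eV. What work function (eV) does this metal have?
3.21 eV

From Einstein's photoelectric equation: KE_max = hf - φ = hc/λ - φ

Rearranging for φ:
φ = hc/λ - KE_max

Calculate photon energy:
E_photon = hc/λ = 3.9410 eV

Therefore:
φ = 3.9410 - 0.731 = 3.21 eV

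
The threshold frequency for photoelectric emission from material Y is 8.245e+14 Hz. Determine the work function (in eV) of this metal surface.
3.41 eV

At the threshold frequency, photon energy equals work function:
φ = hf₀

Calculating:
φ = (6.626×10⁻³⁴ J·s)(8.245e+14 Hz)
φ = 3.41 eV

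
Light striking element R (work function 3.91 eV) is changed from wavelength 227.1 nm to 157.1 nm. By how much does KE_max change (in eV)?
2.4326 eV

Using Einstein's equation: KE_max = hc/λ - φ

For λ₁ = 227.1 nm:
KE₁ = hc/λ₁ - φ = 5.4595 - 3.91 = 1.5495 eV

For λ₂ = 157.1 nm:
KE₂ = hc/λ₂ - φ = 7.8921 - 3.91 = 3.9821 eV

Change in KE:
ΔKE = KE₂ - KE₁ = 3.9821 - 1.5495 = 2.4326 eV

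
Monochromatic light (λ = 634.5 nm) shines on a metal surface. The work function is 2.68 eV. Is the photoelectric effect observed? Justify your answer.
No

For photoemission, the photon energy must exceed the work function.

Photon energy: E = hc/λ = 1.9540 eV
Work function: φ = 2.68 eV

Since E_photon (1.9540 eV) < φ (2.68 eV), photoemission will NOT occur.
The threshold wavelength is λ₀ = hc/φ = 462.6 nm.
Since 634.5 nm > 462.6 nm, the photons lack sufficient energy.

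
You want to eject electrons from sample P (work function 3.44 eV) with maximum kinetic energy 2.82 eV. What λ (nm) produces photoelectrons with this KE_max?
198.06 nm

From Einstein's equation: KE_max = hc/λ - φ

Rearranging for λ:
hc/λ = KE_max + φ
λ = hc/(KE_max + φ)

Required photon energy:
E_photon = KE_max + φ = 2.82 + 3.44 = 6.26 eV

Required wavelength:
λ = hc/E_photon = (6.626×10⁻³⁴)(3×10⁸) / (6.26 × 1.602×10⁻¹⁹)
λ = 198.06 nm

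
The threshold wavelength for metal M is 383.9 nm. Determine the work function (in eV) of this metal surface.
3.23 eV

At the threshold wavelength, photon energy equals work function:
φ = hc/λ₀

Calculating:
φ = (6.626×10⁻³⁴ J·s)(3×10⁸ m/s) / (383.9×10⁻⁹ m)
φ = 3.23 eV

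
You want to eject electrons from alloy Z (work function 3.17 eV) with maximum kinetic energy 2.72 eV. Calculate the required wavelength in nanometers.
210.50 nm

From Einstein's equation: KE_max = hc/λ - φ

Rearranging for λ:
hc/λ = KE_max + φ
λ = hc/(KE_max + φ)

Required photon energy:
E_photon = KE_max + φ = 2.72 + 3.17 = 5.89 eV

Required wavelength:
λ = hc/E_photon = (6.626×10⁻³⁴)(3×10⁸) / (5.89 × 1.602×10⁻¹⁹)
λ = 210.50 nm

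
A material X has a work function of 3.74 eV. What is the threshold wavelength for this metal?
331.51 nm

The threshold wavelength is when the photon energy equals the work function:
hc/λ₀ = φ

Solving for λ₀:
λ₀ = hc/φ = (6.626×10⁻³⁴ J·s)(3×10⁸ m/s) / (3.74 eV × 1.602×10⁻¹⁹ J/eV)
λ₀ = 331.51 nm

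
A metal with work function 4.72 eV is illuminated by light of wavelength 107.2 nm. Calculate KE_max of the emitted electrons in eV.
6.8457 eV

Using Einstein's photoelectric equation: KE_max = hf - φ = hc/λ - φ

First, calculate the photon energy:
E_photon = hc/λ = (6.626×10⁻³⁴ J·s)(3×10⁸ m/s) / (107.2×10⁻⁹ m)
E_photon = 11.5657 eV

Then, the maximum kinetic energy:
KE_max = E_photon - φ = 11.5657 eV - 4.72 eV = 6.8457 eV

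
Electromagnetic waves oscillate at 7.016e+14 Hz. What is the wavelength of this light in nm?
427.30 nm

Using the wave equation: c = fλ

Solving for wavelength:
λ = c/f = (3×10⁸ m/s) / (7.016e+14 Hz)
λ = 427.30 nm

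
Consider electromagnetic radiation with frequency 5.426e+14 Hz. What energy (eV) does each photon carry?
2.2440 eV

Using E = hf:

E = hf = (6.626×10⁻³⁴ J·s)(5.426e+14 Hz)
E = 2.2440 eV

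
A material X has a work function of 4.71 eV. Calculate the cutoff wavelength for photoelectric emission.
263.24 nm

The threshold wavelength is when the photon energy equals the work function:
hc/λ₀ = φ

Solving for λ₀:
λ₀ = hc/φ = (6.626×10⁻³⁴ J·s)(3×10⁸ m/s) / (4.71 eV × 1.602×10⁻¹⁹ J/eV)
λ₀ = 263.24 nm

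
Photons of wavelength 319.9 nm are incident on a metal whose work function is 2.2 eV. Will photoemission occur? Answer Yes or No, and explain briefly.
Yes

For photoemission, the photon energy must exceed the work function.

Photon energy: E = hc/λ = 3.8757 eV
Work function: φ = 2.2 eV

Since E_photon (3.8757 eV) > φ (2.2 eV), photoemission WILL occur.
The threshold wavelength is λ₀ = hc/φ = 563.6 nm.
Since 319.9 nm < 563.6 nm, the light has sufficient energy.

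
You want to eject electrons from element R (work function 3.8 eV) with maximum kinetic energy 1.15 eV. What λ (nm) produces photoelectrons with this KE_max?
250.47 nm

From Einstein's equation: KE_max = hc/λ - φ

Rearranging for λ:
hc/λ = KE_max + φ
λ = hc/(KE_max + φ)

Required photon energy:
E_photon = KE_max + φ = 1.15 + 3.8 = 4.95 eV

Required wavelength:
λ = hc/E_photon = (6.626×10⁻³⁴)(3×10⁸) / (4.95 × 1.602×10⁻¹⁹)
λ = 250.47 nm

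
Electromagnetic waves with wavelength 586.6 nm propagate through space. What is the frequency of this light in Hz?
5.1107e+14 Hz

Using the wave equation: c = fλ

Solving for frequency:
f = c/λ = (3×10⁸ m/s) / (586.6×10⁻⁹ m)
f = 5.1107e+14 Hz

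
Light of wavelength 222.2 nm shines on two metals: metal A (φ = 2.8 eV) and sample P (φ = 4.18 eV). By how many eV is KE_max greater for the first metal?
1.3800 eV

Using KE_max = hc/λ - φ for each metal:

Photon energy: E = hc/λ = 5.5798 eV

For metal A (φ₁ = 2.8 eV):
KE₁ = E - φ₁ = 5.5798 - 2.8 = 2.7798 eV

For sample P (φ₂ = 4.18 eV):
KE₂ = E - φ₂ = 5.5798 - 4.18 = 1.3998 eV

Difference:
ΔKE = KE₁ - KE₂ = 2.7798 - 1.3998 = 1.3800 eV

Note: The difference equals the difference in work functions: 4.18 - 2.8 = 1.38 eV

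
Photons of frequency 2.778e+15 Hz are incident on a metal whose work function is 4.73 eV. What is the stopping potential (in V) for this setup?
6.7589 V

The stopping potential V_s satisfies: eV_s = KE_max

First, find KE_max using Einstein's equation:
E_photon = hf = (6.626×10⁻³⁴ J·s)(2.778e+15 Hz) = 11.4889 eV
KE_max = E_photon - φ = 11.4889 - 4.73 = 6.7589 eV

Since eV_s = KE_max:
V_s = KE_max/e = 6.7589 V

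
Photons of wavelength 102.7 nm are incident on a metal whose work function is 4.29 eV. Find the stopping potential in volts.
7.7825 V

The stopping potential V_s satisfies: eV_s = KE_max

First, find KE_max using Einstein's equation:
E_photon = hc/λ = 12.0725 eV
KE_max = E_photon - φ = 12.0725 - 4.29 = 7.7825 eV

Since eV_s = KE_max:
V_s = KE_max/e = 7.7825 V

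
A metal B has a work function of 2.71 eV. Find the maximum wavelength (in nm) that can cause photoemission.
457.51 nm

The threshold wavelength is when the photon energy equals the work function:
hc/λ₀ = φ

Solving for λ₀:
λ₀ = hc/φ = (6.626×10⁻³⁴ J·s)(3×10⁸ m/s) / (2.71 eV × 1.602×10⁻¹⁹ J/eV)
λ₀ = 457.51 nm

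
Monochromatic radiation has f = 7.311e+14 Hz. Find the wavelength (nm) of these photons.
410.06 nm

Using the wave equation: c = fλ

Solving for wavelength:
λ = c/f = (3×10⁸ m/s) / (7.311e+14 Hz)
λ = 410.06 nm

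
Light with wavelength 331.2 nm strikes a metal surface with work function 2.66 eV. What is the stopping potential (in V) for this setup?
1.0835 V

The stopping potential V_s satisfies: eV_s = KE_max

First, find KE_max using Einstein's equation:
E_photon = hc/λ = 3.7435 eV
KE_max = E_photon - φ = 3.7435 - 2.66 = 1.0835 eV

Since eV_s = KE_max:
V_s = KE_max/e = 1.0835 V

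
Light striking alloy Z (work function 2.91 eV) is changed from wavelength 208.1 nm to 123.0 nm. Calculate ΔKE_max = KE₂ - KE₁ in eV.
4.1221 eV

Using Einstein's equation: KE_max = hc/λ - φ

For λ₁ = 208.1 nm:
KE₁ = hc/λ₁ - φ = 5.9579 - 2.91 = 3.0479 eV

For λ₂ = 123.0 nm:
KE₂ = hc/λ₂ - φ = 10.0800 - 2.91 = 7.1700 eV

Change in KE:
ΔKE = KE₂ - KE₁ = 7.1700 - 3.0479 = 4.1221 eV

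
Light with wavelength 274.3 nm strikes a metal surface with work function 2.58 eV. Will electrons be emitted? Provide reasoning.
Yes

For photoemission, the photon energy must exceed the work function.

Photon energy: E = hc/λ = 4.5200 eV
Work function: φ = 2.58 eV

Since E_photon (4.5200 eV) > φ (2.58 eV), photoemission WILL occur.
The threshold wavelength is λ₀ = hc/φ = 480.6 nm.
Since 274.3 nm < 480.6 nm, the light has sufficient energy.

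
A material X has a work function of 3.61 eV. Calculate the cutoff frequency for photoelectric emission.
8.7289e+14 Hz

The threshold frequency is when the photon energy equals the work function:
hf₀ = φ

Solving for f₀:
f₀ = φ/h = (3.61 eV × 1.602×10⁻¹⁹ J/eV) / (6.626×10⁻³⁴ J·s)
f₀ = 8.7289e+14 Hz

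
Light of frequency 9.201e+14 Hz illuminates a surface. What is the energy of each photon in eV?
3.8052 eV

Using E = hf:

E = hf = (6.626×10⁻³⁴ J·s)(9.201e+14 Hz)
E = 3.8052 eV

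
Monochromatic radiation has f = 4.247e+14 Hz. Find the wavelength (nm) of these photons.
705.89 nm

Using the wave equation: c = fλ

Solving for wavelength:
λ = c/f = (3×10⁸ m/s) / (4.247e+14 Hz)
λ = 705.89 nm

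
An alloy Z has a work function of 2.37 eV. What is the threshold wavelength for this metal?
523.14 nm

The threshold wavelength is when the photon energy equals the work function:
hc/λ₀ = φ

Solving for λ₀:
λ₀ = hc/φ = (6.626×10⁻³⁴ J·s)(3×10⁸ m/s) / (2.37 eV × 1.602×10⁻¹⁹ J/eV)
λ₀ = 523.14 nm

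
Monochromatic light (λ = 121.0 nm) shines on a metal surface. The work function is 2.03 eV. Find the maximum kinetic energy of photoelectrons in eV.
8.2166 eV

Using Einstein's photoelectric equation: KE_max = hf - φ = hc/λ - φ

First, calculate the photon energy:
E_photon = hc/λ = (6.626×10⁻³⁴ J·s)(3×10⁸ m/s) / (121.0×10⁻⁹ m)
E_photon = 10.2466 eV

Then, the maximum kinetic energy:
KE_max = E_photon - φ = 10.2466 eV - 2.03 eV = 8.2166 eV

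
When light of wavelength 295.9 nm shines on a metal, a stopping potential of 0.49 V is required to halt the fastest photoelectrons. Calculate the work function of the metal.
3.70 eV

The stopping potential gives the maximum kinetic energy: KE_max = eV_s = 0.49 eV

From Einstein's photoelectric equation: KE_max = hc/λ - φ
Rearranging: φ = hc/λ - KE_max

Calculate photon energy:
E_photon = hc/λ = (6.626×10⁻³⁴ J·s)(3×10⁸ m/s) / (295.9×10⁻⁹ m) = 4.1901 eV

Therefore:
φ = 4.1901 - 0.49 = 3.70 eV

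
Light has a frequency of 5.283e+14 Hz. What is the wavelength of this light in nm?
567.47 nm

Using the wave equation: c = fλ

Solving for wavelength:
λ = c/f = (3×10⁸ m/s) / (5.283e+14 Hz)
λ = 567.47 nm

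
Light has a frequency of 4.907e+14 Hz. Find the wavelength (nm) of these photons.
610.95 nm

Using the wave equation: c = fλ

Solving for wavelength:
λ = c/f = (3×10⁸ m/s) / (4.907e+14 Hz)
λ = 610.95 nm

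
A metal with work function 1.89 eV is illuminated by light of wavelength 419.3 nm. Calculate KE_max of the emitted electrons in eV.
1.0669 eV

Using Einstein's photoelectric equation: KE_max = hf - φ = hc/λ - φ

First, calculate the photon energy:
E_photon = hc/λ = (6.626×10⁻³⁴ J·s)(3×10⁸ m/s) / (419.3×10⁻⁹ m)
E_photon = 2.9569 eV

Then, the maximum kinetic energy:
KE_max = E_photon - φ = 2.9569 eV - 1.89 eV = 1.0669 eV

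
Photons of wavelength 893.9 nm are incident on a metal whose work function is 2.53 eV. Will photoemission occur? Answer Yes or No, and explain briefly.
No

For photoemission, the photon energy must exceed the work function.

Photon energy: E = hc/λ = 1.3870 eV
Work function: φ = 2.53 eV

Since E_photon (1.3870 eV) < φ (2.53 eV), photoemission will NOT occur.
The threshold wavelength is λ₀ = hc/φ = 490.1 nm.
Since 893.9 nm > 490.1 nm, the photons lack sufficient energy.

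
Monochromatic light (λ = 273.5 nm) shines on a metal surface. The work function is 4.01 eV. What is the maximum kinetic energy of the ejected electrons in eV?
0.5232 eV

Using Einstein's photoelectric equation: KE_max = hf - φ = hc/λ - φ

First, calculate the photon energy:
E_photon = hc/λ = (6.626×10⁻³⁴ J·s)(3×10⁸ m/s) / (273.5×10⁻⁹ m)
E_photon = 4.5332 eV

Then, the maximum kinetic energy:
KE_max = E_photon - φ = 4.5332 eV - 4.01 eV = 0.5232 eV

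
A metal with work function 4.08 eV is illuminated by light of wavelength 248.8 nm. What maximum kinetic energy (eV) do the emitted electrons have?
0.9033 eV

Using Einstein's photoelectric equation: KE_max = hf - φ = hc/λ - φ

First, calculate the photon energy:
E_photon = hc/λ = (6.626×10⁻³⁴ J·s)(3×10⁸ m/s) / (248.8×10⁻⁹ m)
E_photon = 4.9833 eV

Then, the maximum kinetic energy:
KE_max = E_photon - φ = 4.9833 eV - 4.08 eV = 0.9033 eV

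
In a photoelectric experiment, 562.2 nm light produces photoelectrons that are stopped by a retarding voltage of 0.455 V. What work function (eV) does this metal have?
1.75 eV

The stopping potential gives the maximum kinetic energy: KE_max = eV_s = 0.455 eV

From Einstein's photoelectric equation: KE_max = hc/λ - φ
Rearranging: φ = hc/λ - KE_max

Calculate photon energy:
E_photon = hc/λ = (6.626×10⁻³⁴ J·s)(3×10⁸ m/s) / (562.2×10⁻⁹ m) = 2.2053 eV

Therefore:
φ = 2.2053 - 0.455 = 1.75 eV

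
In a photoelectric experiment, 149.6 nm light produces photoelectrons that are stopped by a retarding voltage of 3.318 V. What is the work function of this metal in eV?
4.97 eV

The stopping potential gives the maximum kinetic energy: KE_max = eV_s = 3.318 eV

From Einstein's photoelectric equation: KE_max = hc/λ - φ
Rearranging: φ = hc/λ - KE_max

Calculate photon energy:
E_photon = hc/λ = (6.626×10⁻³⁴ J·s)(3×10⁸ m/s) / (149.6×10⁻⁹ m) = 8.2877 eV

Therefore:
φ = 8.2877 - 3.318 = 4.97 eV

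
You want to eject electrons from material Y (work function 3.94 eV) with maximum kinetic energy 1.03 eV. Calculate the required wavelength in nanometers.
249.47 nm

From Einstein's equation: KE_max = hc/λ - φ

Rearranging for λ:
hc/λ = KE_max + φ
λ = hc/(KE_max + φ)

Required photon energy:
E_photon = KE_max + φ = 1.03 + 3.94 = 4.97 eV

Required wavelength:
λ = hc/E_photon = (6.626×10⁻³⁴)(3×10⁸) / (4.97 × 1.602×10⁻¹⁹)
λ = 249.47 nm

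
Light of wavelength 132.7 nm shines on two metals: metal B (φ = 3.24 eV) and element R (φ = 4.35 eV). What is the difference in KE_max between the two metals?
1.1100 eV

Using KE_max = hc/λ - φ for each metal:

Photon energy: E = hc/λ = 9.3432 eV

For metal B (φ₁ = 3.24 eV):
KE₁ = E - φ₁ = 9.3432 - 3.24 = 6.1032 eV

For element R (φ₂ = 4.35 eV):
KE₂ = E - φ₂ = 9.3432 - 4.35 = 4.9932 eV

Difference:
ΔKE = KE₁ - KE₂ = 6.1032 - 4.9932 = 1.1100 eV

Note: The difference equals the difference in work functions: 4.35 - 3.24 = 1.11 eV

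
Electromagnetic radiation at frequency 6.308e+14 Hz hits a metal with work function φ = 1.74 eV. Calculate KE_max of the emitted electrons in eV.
0.8688 eV

Using Einstein's photoelectric equation: KE_max = hf - φ

First, calculate the photon energy:
E_photon = hf = (6.626×10⁻³⁴ J·s)(6.308e+14 Hz)
E_photon = 2.6088 eV

Then, the maximum kinetic energy:
KE_max = E_photon - φ = 2.6088 eV - 1.74 eV = 0.8688 eV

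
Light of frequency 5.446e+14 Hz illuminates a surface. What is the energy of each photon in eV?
2.2523 eV

Using E = hf:

E = hf = (6.626×10⁻³⁴ J·s)(5.446e+14 Hz)
E = 2.2523 eV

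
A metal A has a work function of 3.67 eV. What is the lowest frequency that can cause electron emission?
8.8740e+14 Hz

The threshold frequency is when the photon energy equals the work function:
hf₀ = φ

Solving for f₀:
f₀ = φ/h = (3.67 eV × 1.602×10⁻¹⁹ J/eV) / (6.626×10⁻³⁴ J·s)
f₀ = 8.8740e+14 Hz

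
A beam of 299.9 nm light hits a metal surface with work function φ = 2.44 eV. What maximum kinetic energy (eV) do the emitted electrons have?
1.6942 eV

Using Einstein's photoelectric equation: KE_max = hf - φ = hc/λ - φ

First, calculate the photon energy:
E_photon = hc/λ = (6.626×10⁻³⁴ J·s)(3×10⁸ m/s) / (299.9×10⁻⁹ m)
E_photon = 4.1342 eV

Then, the maximum kinetic energy:
KE_max = E_photon - φ = 4.1342 eV - 2.44 eV = 1.6942 eV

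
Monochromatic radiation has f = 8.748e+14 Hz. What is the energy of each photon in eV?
3.6179 eV

Using E = hf:

E = hf = (6.626×10⁻³⁴ J·s)(8.748e+14 Hz)
E = 3.6179 eV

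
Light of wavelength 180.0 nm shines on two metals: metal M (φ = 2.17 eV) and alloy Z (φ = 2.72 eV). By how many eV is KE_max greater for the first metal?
0.5500 eV

Using KE_max = hc/λ - φ for each metal:

Photon energy: E = hc/λ = 6.8880 eV

For metal M (φ₁ = 2.17 eV):
KE₁ = E - φ₁ = 6.8880 - 2.17 = 4.7180 eV

For alloy Z (φ₂ = 2.72 eV):
KE₂ = E - φ₂ = 6.8880 - 2.72 = 4.1680 eV

Difference:
ΔKE = KE₁ - KE₂ = 4.7180 - 4.1680 = 0.5500 eV

Note: The difference equals the difference in work functions: 2.72 - 2.17 = 0.55 eV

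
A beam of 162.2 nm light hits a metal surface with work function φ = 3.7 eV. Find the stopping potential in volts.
3.9439 V

The stopping potential V_s satisfies: eV_s = KE_max

First, find KE_max using Einstein's equation:
E_photon = hc/λ = 7.6439 eV
KE_max = E_photon - φ = 7.6439 - 3.7 = 3.9439 eV

Since eV_s = KE_max:
V_s = KE_max/e = 3.9439 V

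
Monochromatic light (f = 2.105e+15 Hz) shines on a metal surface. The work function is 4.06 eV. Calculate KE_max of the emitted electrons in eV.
4.6456 eV

Using Einstein's photoelectric equation: KE_max = hf - φ

First, calculate the photon energy:
E_photon = hf = (6.626×10⁻³⁴ J·s)(2.105e+15 Hz)
E_photon = 8.7056 eV

Then, the maximum kinetic energy:
KE_max = E_photon - φ = 8.7056 eV - 4.06 eV = 4.6456 eV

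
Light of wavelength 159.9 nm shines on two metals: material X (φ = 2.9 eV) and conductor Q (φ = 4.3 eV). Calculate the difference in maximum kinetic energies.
1.4000 eV

Using KE_max = hc/λ - φ for each metal:

Photon energy: E = hc/λ = 7.7539 eV

For material X (φ₁ = 2.9 eV):
KE₁ = E - φ₁ = 7.7539 - 2.9 = 4.8539 eV

For conductor Q (φ₂ = 4.3 eV):
KE₂ = E - φ₂ = 7.7539 - 4.3 = 3.4539 eV

Difference:
ΔKE = KE₁ - KE₂ = 4.8539 - 3.4539 = 1.4000 eV

Note: The difference equals the difference in work functions: 4.3 - 2.9 = 1.40 eV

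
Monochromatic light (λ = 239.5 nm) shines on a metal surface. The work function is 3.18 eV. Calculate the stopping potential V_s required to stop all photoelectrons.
1.9968 V

The stopping potential V_s satisfies: eV_s = KE_max

First, find KE_max using Einstein's equation:
E_photon = hc/λ = 5.1768 eV
KE_max = E_photon - φ = 5.1768 - 3.18 = 1.9968 eV

Since eV_s = KE_max:
V_s = KE_max/e = 1.9968 V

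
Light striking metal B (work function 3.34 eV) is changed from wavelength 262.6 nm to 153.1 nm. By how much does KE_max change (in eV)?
3.3768 eV

Using Einstein's equation: KE_max = hc/λ - φ

For λ₁ = 262.6 nm:
KE₁ = hc/λ₁ - φ = 4.7214 - 3.34 = 1.3814 eV

For λ₂ = 153.1 nm:
KE₂ = hc/λ₂ - φ = 8.0982 - 3.34 = 4.7582 eV

Change in KE:
ΔKE = KE₂ - KE₁ = 4.7582 - 1.3814 = 3.3768 eV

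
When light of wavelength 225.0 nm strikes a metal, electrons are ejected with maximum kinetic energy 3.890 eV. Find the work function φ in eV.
1.62 eV

From Einstein's photoelectric equation: KE_max = hf - φ = hc/λ - φ

Rearranging for φ:
φ = hc/λ - KE_max

Calculate photon energy:
E_photon = hc/λ = 5.5104 eV

Therefore:
φ = 5.5104 - 3.890 = 1.62 eV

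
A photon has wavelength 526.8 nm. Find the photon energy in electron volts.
2.3535 eV

Using E = hf = hc/λ:

E = hc/λ = (6.626×10⁻³⁴ J·s)(3×10⁸ m/s) / (526.8×10⁻⁹ m)
E = 2.3535 eV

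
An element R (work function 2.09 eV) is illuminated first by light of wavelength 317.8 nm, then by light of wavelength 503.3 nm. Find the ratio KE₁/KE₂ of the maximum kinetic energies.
4.8506

Using Einstein's equation: KE_max = hc/λ - φ

For λ₁ = 317.8 nm:
E₁ = hc/λ₁ = 3.9013 eV
KE₁ = E₁ - φ = 3.9013 - 2.09 = 1.8113 eV

For λ₂ = 503.3 nm:
E₂ = hc/λ₂ = 2.4634 eV
KE₂ = E₂ - φ = 2.4634 - 2.09 = 0.3734 eV

Ratio: KE₁/KE₂ = 1.8113/0.3734 = 4.8506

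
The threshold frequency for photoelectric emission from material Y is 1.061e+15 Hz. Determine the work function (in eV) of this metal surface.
4.39 eV

At the threshold frequency, photon energy equals work function:
φ = hf₀

Calculating:
φ = (6.626×10⁻³⁴ J·s)(1.061e+15 Hz)
φ = 4.39 eV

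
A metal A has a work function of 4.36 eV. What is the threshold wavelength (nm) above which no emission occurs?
284.37 nm

The threshold wavelength is when the photon energy equals the work function:
hc/λ₀ = φ

Solving for λ₀:
λ₀ = hc/φ = (6.626×10⁻³⁴ J·s)(3×10⁸ m/s) / (4.36 eV × 1.602×10⁻¹⁹ J/eV)
λ₀ = 284.37 nm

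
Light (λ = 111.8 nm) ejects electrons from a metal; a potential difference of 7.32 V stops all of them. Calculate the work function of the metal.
3.77 eV

The stopping potential gives the maximum kinetic energy: KE_max = eV_s = 7.32 eV

From Einstein's photoelectric equation: KE_max = hc/λ - φ
Rearranging: φ = hc/λ - KE_max

Calculate photon energy:
E_photon = hc/λ = (6.626×10⁻³⁴ J·s)(3×10⁸ m/s) / (111.8×10⁻⁹ m) = 11.0898 eV

Therefore:
φ = 11.0898 - 7.32 = 3.77 eV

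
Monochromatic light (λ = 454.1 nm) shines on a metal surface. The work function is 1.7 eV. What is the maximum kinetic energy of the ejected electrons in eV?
1.0303 eV

Using Einstein's photoelectric equation: KE_max = hf - φ = hc/λ - φ

First, calculate the photon energy:
E_photon = hc/λ = (6.626×10⁻³⁴ J·s)(3×10⁸ m/s) / (454.1×10⁻⁹ m)
E_photon = 2.7303 eV

Then, the maximum kinetic energy:
KE_max = E_photon - φ = 2.7303 eV - 1.7 eV = 1.0303 eV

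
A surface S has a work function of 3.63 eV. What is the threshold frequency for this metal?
8.7773e+14 Hz

The threshold frequency is when the photon energy equals the work function:
hf₀ = φ

Solving for f₀:
f₀ = φ/h = (3.63 eV × 1.602×10⁻¹⁹ J/eV) / (6.626×10⁻³⁴ J·s)
f₀ = 8.7773e+14 Hz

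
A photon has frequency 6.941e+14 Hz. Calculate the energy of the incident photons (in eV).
2.8706 eV

Using E = hf:

E = hf = (6.626×10⁻³⁴ J·s)(6.941e+14 Hz)
E = 2.8706 eV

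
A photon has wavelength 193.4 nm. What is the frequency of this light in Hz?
1.5501e+15 Hz

Using the wave equation: c = fλ

Solving for frequency:
f = c/λ = (3×10⁸ m/s) / (193.4×10⁻⁹ m)
f = 1.5501e+15 Hz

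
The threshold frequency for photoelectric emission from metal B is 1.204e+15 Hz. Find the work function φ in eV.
4.98 eV

At the threshold frequency, photon energy equals work function:
φ = hf₀

Calculating:
φ = (6.626×10⁻³⁴ J·s)(1.204e+15 Hz)
φ = 4.98 eV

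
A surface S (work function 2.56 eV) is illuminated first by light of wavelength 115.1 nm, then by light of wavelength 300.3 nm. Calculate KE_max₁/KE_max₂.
5.2349

Using Einstein's equation: KE_max = hc/λ - φ

For λ₁ = 115.1 nm:
E₁ = hc/λ₁ = 10.7719 eV
KE₁ = E₁ - φ = 10.7719 - 2.56 = 8.2119 eV

For λ₂ = 300.3 nm:
E₂ = hc/λ₂ = 4.1287 eV
KE₂ = E₂ - φ = 4.1287 - 2.56 = 1.5687 eV

Ratio: KE₁/KE₂ = 8.2119/1.5687 = 5.2349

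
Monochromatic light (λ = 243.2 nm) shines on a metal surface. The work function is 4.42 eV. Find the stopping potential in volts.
0.6780 V

The stopping potential V_s satisfies: eV_s = KE_max

First, find KE_max using Einstein's equation:
E_photon = hc/λ = 5.0980 eV
KE_max = E_photon - φ = 5.0980 - 4.42 = 0.6780 eV

Since eV_s = KE_max:
V_s = KE_max/e = 0.6780 V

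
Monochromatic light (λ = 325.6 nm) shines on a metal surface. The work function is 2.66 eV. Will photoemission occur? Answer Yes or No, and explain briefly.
Yes

For photoemission, the photon energy must exceed the work function.

Photon energy: E = hc/λ = 3.8079 eV
Work function: φ = 2.66 eV

Since E_photon (3.8079 eV) > φ (2.66 eV), photoemission WILL occur.
The threshold wavelength is λ₀ = hc/φ = 466.1 nm.
Since 325.6 nm < 466.1 nm, the light has sufficient energy.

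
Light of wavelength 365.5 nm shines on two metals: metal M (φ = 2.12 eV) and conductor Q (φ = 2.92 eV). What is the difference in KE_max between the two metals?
0.8000 eV

Using KE_max = hc/λ - φ for each metal:

Photon energy: E = hc/λ = 3.3922 eV

For metal M (φ₁ = 2.12 eV):
KE₁ = E - φ₁ = 3.3922 - 2.12 = 1.2722 eV

For conductor Q (φ₂ = 2.92 eV):
KE₂ = E - φ₂ = 3.3922 - 2.92 = 0.4722 eV

Difference:
ΔKE = KE₁ - KE₂ = 1.2722 - 0.4722 = 0.8000 eV

Note: The difference equals the difference in work functions: 2.92 - 2.12 = 0.80 eV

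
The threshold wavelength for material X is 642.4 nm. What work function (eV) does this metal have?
1.93 eV

At the threshold wavelength, photon energy equals work function:
φ = hc/λ₀

Calculating:
φ = (6.626×10⁻³⁴ J·s)(3×10⁸ m/s) / (642.4×10⁻⁹ m)
φ = 1.93 eV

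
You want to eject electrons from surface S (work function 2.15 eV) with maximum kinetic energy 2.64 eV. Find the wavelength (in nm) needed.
258.84 nm

From Einstein's equation: KE_max = hc/λ - φ

Rearranging for λ:
hc/λ = KE_max + φ
λ = hc/(KE_max + φ)

Required photon energy:
E_photon = KE_max + φ = 2.64 + 2.15 = 4.79 eV

Required wavelength:
λ = hc/E_photon = (6.626×10⁻³⁴)(3×10⁸) / (4.79 × 1.602×10⁻¹⁹)
λ = 258.84 nm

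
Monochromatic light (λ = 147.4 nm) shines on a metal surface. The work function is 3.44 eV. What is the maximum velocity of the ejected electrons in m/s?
1.3224e+06 m/s

First, find the maximum kinetic energy:
E_photon = hc/λ = 8.4114 eV
KE_max = E_photon - φ = 8.4114 - 3.44 = 4.9714 eV

Convert to Joules: KE_max = 4.9714 × 1.602×10⁻¹⁹ J = 7.9651e-19 J

Then use KE = ½mv² to find velocity:
v = √(2·KE/m) = √(2 × 7.9651e-19 J / 9.109e-31 kg)
v = 1.3224e+06 m/s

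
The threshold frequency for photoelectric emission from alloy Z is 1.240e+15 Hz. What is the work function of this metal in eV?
5.13 eV

At the threshold frequency, photon energy equals work function:
φ = hf₀

Calculating:
φ = (6.626×10⁻³⁴ J·s)(1.240e+15 Hz)
φ = 5.13 eV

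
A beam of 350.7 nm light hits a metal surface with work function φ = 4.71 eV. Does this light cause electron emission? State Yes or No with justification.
No

For photoemission, the photon energy must exceed the work function.

Photon energy: E = hc/λ = 3.5353 eV
Work function: φ = 4.71 eV

Since E_photon (3.5353 eV) < φ (4.71 eV), photoemission will NOT occur.
The threshold wavelength is λ₀ = hc/φ = 263.2 nm.
Since 350.7 nm > 263.2 nm, the photons lack sufficient energy.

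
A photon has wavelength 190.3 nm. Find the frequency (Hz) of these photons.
1.5754e+15 Hz

Using the wave equation: c = fλ

Solving for frequency:
f = c/λ = (3×10⁸ m/s) / (190.3×10⁻⁹ m)
f = 1.5754e+15 Hz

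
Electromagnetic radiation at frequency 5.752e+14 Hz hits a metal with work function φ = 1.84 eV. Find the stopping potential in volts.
0.5388 V

The stopping potential V_s satisfies: eV_s = KE_max

First, find KE_max using Einstein's equation:
E_photon = hf = (6.626×10⁻³⁴ J·s)(5.752e+14 Hz) = 2.3788 eV
KE_max = E_photon - φ = 2.3788 - 1.84 = 0.5388 eV

Since eV_s = KE_max:
V_s = KE_max/e = 0.5388 V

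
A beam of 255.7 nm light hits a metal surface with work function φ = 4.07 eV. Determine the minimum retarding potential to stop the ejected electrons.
0.7788 V

The stopping potential V_s satisfies: eV_s = KE_max

First, find KE_max using Einstein's equation:
E_photon = hc/λ = 4.8488 eV
KE_max = E_photon - φ = 4.8488 - 4.07 = 0.7788 eV

Since eV_s = KE_max:
V_s = KE_max/e = 0.7788 V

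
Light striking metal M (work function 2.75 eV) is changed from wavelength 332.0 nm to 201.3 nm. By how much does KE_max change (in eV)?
2.4247 eV

Using Einstein's equation: KE_max = hc/λ - φ

For λ₁ = 332.0 nm:
KE₁ = hc/λ₁ - φ = 3.7345 - 2.75 = 0.9845 eV

For λ₂ = 201.3 nm:
KE₂ = hc/λ₂ - φ = 6.1592 - 2.75 = 3.4092 eV

Change in KE:
ΔKE = KE₂ - KE₁ = 3.4092 - 0.9845 = 2.4247 eV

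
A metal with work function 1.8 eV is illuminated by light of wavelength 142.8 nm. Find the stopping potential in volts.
6.8824 V

The stopping potential V_s satisfies: eV_s = KE_max

First, find KE_max using Einstein's equation:
E_photon = hc/λ = 8.6824 eV
KE_max = E_photon - φ = 8.6824 - 1.8 = 6.8824 eV

Since eV_s = KE_max:
V_s = KE_max/e = 6.8824 V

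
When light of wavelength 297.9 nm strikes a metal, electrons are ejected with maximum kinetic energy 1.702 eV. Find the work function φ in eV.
2.46 eV

From Einstein's photoelectric equation: KE_max = hf - φ = hc/λ - φ

Rearranging for φ:
φ = hc/λ - KE_max

Calculate photon energy:
E_photon = hc/λ = 4.1619 eV

Therefore:
φ = 4.1619 - 1.702 = 2.46 eV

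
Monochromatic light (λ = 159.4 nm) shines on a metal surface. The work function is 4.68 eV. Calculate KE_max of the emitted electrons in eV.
3.0982 eV

Using Einstein's photoelectric equation: KE_max = hf - φ = hc/λ - φ

First, calculate the photon energy:
E_photon = hc/λ = (6.626×10⁻³⁴ J·s)(3×10⁸ m/s) / (159.4×10⁻⁹ m)
E_photon = 7.7782 eV

Then, the maximum kinetic energy:
KE_max = E_photon - φ = 7.7782 eV - 4.68 eV = 3.0982 eV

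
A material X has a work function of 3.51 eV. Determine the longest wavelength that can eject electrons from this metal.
353.23 nm

The threshold wavelength is when the photon energy equals the work function:
hc/λ₀ = φ

Solving for λ₀:
λ₀ = hc/φ = (6.626×10⁻³⁴ J·s)(3×10⁸ m/s) / (3.51 eV × 1.602×10⁻¹⁹ J/eV)
λ₀ = 353.23 nm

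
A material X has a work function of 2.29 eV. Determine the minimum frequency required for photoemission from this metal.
5.5372e+14 Hz

The threshold frequency is when the photon energy equals the work function:
hf₀ = φ

Solving for f₀:
f₀ = φ/h = (2.29 eV × 1.602×10⁻¹⁹ J/eV) / (6.626×10⁻³⁴ J·s)
f₀ = 5.5372e+14 Hz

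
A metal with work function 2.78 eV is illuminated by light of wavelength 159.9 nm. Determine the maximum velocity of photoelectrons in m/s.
1.3227e+06 m/s

First, find the maximum kinetic energy:
E_photon = hc/λ = 7.7539 eV
KE_max = E_photon - φ = 7.7539 - 2.78 = 4.9739 eV

Convert to Joules: KE_max = 4.9739 × 1.602×10⁻¹⁹ J = 7.9690e-19 J

Then use KE = ½mv² to find velocity:
v = √(2·KE/m) = √(2 × 7.9690e-19 J / 9.109e-31 kg)
v = 1.3227e+06 m/s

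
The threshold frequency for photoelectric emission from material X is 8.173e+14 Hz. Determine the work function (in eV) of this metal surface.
3.38 eV

At the threshold frequency, photon energy equals work function:
φ = hf₀

Calculating:
φ = (6.626×10⁻³⁴ J·s)(8.173e+14 Hz)
φ = 3.38 eV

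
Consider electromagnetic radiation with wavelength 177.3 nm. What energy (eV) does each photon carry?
6.9929 eV

Using E = hf = hc/λ:

E = hc/λ = (6.626×10⁻³⁴ J·s)(3×10⁸ m/s) / (177.3×10⁻⁹ m)
E = 6.9929 eV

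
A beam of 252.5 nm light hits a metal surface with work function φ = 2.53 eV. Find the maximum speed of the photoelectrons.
9.1504e+05 m/s

First, find the maximum kinetic energy:
E_photon = hc/λ = 4.9103 eV
KE_max = E_photon - φ = 4.9103 - 2.53 = 2.3803 eV

Convert to Joules: KE_max = 2.3803 × 1.602×10⁻¹⁹ J = 3.8136e-19 J

Then use KE = ½mv² to find velocity:
v = √(2·KE/m) = √(2 × 3.8136e-19 J / 9.109e-31 kg)
v = 9.1504e+05 m/s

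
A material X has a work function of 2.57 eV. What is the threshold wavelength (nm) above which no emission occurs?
482.43 nm

The threshold wavelength is when the photon energy equals the work function:
hc/λ₀ = φ

Solving for λ₀:
λ₀ = hc/φ = (6.626×10⁻³⁴ J·s)(3×10⁸ m/s) / (2.57 eV × 1.602×10⁻¹⁹ J/eV)
λ₀ = 482.43 nm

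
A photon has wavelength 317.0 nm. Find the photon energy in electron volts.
3.9112 eV

Using E = hf = hc/λ:

E = hc/λ = (6.626×10⁻³⁴ J·s)(3×10⁸ m/s) / (317.0×10⁻⁹ m)
E = 3.9112 eV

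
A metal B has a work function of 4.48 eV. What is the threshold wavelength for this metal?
276.75 nm

The threshold wavelength is when the photon energy equals the work function:
hc/λ₀ = φ

Solving for λ₀:
λ₀ = hc/φ = (6.626×10⁻³⁴ J·s)(3×10⁸ m/s) / (4.48 eV × 1.602×10⁻¹⁹ J/eV)
λ₀ = 276.75 nm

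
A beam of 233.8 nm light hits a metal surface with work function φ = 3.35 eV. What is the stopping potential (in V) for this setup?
1.9530 V

The stopping potential V_s satisfies: eV_s = KE_max

First, find KE_max using Einstein's equation:
E_photon = hc/λ = 5.3030 eV
KE_max = E_photon - φ = 5.3030 - 3.35 = 1.9530 eV

Since eV_s = KE_max:
V_s = KE_max/e = 1.9530 V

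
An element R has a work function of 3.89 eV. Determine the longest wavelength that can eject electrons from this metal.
318.73 nm

The threshold wavelength is when the photon energy equals the work function:
hc/λ₀ = φ

Solving for λ₀:
λ₀ = hc/φ = (6.626×10⁻³⁴ J·s)(3×10⁸ m/s) / (3.89 eV × 1.602×10⁻¹⁹ J/eV)
λ₀ = 318.73 nm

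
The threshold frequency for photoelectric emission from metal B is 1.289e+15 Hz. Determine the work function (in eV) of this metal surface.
5.33 eV

At the threshold frequency, photon energy equals work function:
φ = hf₀

Calculating:
φ = (6.626×10⁻³⁴ J·s)(1.289e+15 Hz)
φ = 5.33 eV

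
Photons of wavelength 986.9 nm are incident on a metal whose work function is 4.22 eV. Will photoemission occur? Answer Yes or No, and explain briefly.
No

For photoemission, the photon energy must exceed the work function.

Photon energy: E = hc/λ = 1.2563 eV
Work function: φ = 4.22 eV

Since E_photon (1.2563 eV) < φ (4.22 eV), photoemission will NOT occur.
The threshold wavelength is λ₀ = hc/φ = 293.8 nm.
Since 986.9 nm > 293.8 nm, the photons lack sufficient energy.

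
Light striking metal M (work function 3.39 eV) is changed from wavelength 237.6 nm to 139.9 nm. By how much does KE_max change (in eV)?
3.6442 eV

Using Einstein's equation: KE_max = hc/λ - φ

For λ₁ = 237.6 nm:
KE₁ = hc/λ₁ - φ = 5.2182 - 3.39 = 1.8282 eV

For λ₂ = 139.9 nm:
KE₂ = hc/λ₂ - φ = 8.8623 - 3.39 = 5.4723 eV

Change in KE:
ΔKE = KE₂ - KE₁ = 5.4723 - 1.8282 = 3.6442 eV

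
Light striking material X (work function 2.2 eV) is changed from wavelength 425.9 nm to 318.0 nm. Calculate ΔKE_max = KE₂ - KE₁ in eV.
0.9878 eV

Using Einstein's equation: KE_max = hc/λ - φ

For λ₁ = 425.9 nm:
KE₁ = hc/λ₁ - φ = 2.9111 - 2.2 = 0.7111 eV

For λ₂ = 318.0 nm:
KE₂ = hc/λ₂ - φ = 3.8989 - 2.2 = 1.6989 eV

Change in KE:
ΔKE = KE₂ - KE₁ = 1.6989 - 0.7111 = 0.9878 eV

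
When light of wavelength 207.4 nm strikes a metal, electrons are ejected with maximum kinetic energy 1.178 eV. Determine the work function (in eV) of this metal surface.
4.80 eV

From Einstein's photoelectric equation: KE_max = hf - φ = hc/λ - φ

Rearranging for φ:
φ = hc/λ - KE_max

Calculate photon energy:
E_photon = hc/λ = 5.9780 eV

Therefore:
φ = 5.9780 - 1.178 = 4.80 eV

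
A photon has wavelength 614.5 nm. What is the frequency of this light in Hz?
4.8786e+14 Hz

Using the wave equation: c = fλ

Solving for frequency:
f = c/λ = (3×10⁸ m/s) / (614.5×10⁻⁹ m)
f = 4.8786e+14 Hz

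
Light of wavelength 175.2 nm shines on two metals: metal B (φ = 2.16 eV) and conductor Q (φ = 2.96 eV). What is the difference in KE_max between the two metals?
0.8000 eV

Using KE_max = hc/λ - φ for each metal:

Photon energy: E = hc/λ = 7.0767 eV

For metal B (φ₁ = 2.16 eV):
KE₁ = E - φ₁ = 7.0767 - 2.16 = 4.9167 eV

For conductor Q (φ₂ = 2.96 eV):
KE₂ = E - φ₂ = 7.0767 - 2.96 = 4.1167 eV

Difference:
ΔKE = KE₁ - KE₂ = 4.9167 - 4.1167 = 0.8000 eV

Note: The difference equals the difference in work functions: 2.96 - 2.16 = 0.80 eV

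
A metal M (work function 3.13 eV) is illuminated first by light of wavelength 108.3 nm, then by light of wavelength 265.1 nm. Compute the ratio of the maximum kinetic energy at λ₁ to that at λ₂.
5.3774

Using Einstein's equation: KE_max = hc/λ - φ

For λ₁ = 108.3 nm:
E₁ = hc/λ₁ = 11.4482 eV
KE₁ = E₁ - φ = 11.4482 - 3.13 = 8.3182 eV

For λ₂ = 265.1 nm:
E₂ = hc/λ₂ = 4.6769 eV
KE₂ = E₂ - φ = 4.6769 - 3.13 = 1.5469 eV

Ratio: KE₁/KE₂ = 8.3182/1.5469 = 5.3774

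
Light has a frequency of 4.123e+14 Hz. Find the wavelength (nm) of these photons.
727.12 nm

Using the wave equation: c = fλ

Solving for wavelength:
λ = c/f = (3×10⁸ m/s) / (4.123e+14 Hz)
λ = 727.12 nm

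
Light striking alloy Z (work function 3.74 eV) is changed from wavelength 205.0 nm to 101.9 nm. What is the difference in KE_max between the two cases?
6.1192 eV

Using Einstein's equation: KE_max = hc/λ - φ

For λ₁ = 205.0 nm:
KE₁ = hc/λ₁ - φ = 6.0480 - 3.74 = 2.3080 eV

For λ₂ = 101.9 nm:
KE₂ = hc/λ₂ - φ = 12.1672 - 3.74 = 8.4272 eV

Change in KE:
ΔKE = KE₂ - KE₁ = 8.4272 - 2.3080 = 6.1192 eV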